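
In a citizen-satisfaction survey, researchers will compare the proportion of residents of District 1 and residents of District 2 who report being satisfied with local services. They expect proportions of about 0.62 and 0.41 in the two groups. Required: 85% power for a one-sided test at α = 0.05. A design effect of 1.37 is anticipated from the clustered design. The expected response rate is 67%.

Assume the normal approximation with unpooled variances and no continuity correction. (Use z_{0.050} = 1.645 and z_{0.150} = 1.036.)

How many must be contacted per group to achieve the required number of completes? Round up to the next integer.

n = (z_α + z_β)² · [p₁(1−p₁) + p₂(1−p₂)] / (p₁ − p₂)²
  = (1.645 + 1.036)² · (0.62·0.38 + 0.41·0.59) / (0.21)²
  = (2.681)² · (0.2356 + 0.2419) / 0.0441
  = 7.1878 · 0.4775 / 0.0441
  = 77.83
Design effect: 1.37 × 77.83 = 106.62.
Adjust for 67% response: 106.62 / 0.67 = 159.14.
Round up → n = 160 per group.

n = 160 per group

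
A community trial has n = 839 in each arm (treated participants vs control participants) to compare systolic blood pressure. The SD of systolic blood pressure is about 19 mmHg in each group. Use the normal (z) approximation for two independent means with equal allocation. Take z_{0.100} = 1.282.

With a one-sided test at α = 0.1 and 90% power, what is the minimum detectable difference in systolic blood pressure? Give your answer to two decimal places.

Minimum detectable difference ≈ 2.38 mmHg

δ = (z_α + z_β) · √((σ₁²+σ₂²)/n)
  = (1.282 + 1.282) · √(722/839)
  = 2.564 · √0.86055
  = 2.564 · 0.9277
  = 2.3785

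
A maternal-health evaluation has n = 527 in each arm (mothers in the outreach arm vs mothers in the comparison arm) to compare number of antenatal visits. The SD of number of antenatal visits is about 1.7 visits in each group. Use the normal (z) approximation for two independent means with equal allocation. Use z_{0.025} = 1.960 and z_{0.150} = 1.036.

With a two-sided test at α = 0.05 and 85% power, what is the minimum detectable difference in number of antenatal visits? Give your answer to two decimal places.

Minimum detectable difference ≈ 0.31 visits

δ = (z_{α/2} + z_β) · √((σ₁²+σ₂²)/n)
  = (1.960 + 1.036) · √(5.78/527)
  = 2.996 · √0.01097
  = 2.996 · 0.1047
  = 0.3138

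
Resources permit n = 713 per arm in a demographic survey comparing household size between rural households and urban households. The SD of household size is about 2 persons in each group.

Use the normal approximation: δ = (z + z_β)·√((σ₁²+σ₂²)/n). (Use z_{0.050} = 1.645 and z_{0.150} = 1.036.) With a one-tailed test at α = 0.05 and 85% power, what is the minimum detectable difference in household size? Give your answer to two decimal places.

Minimum detectable difference ≈ 0.28 persons

δ = (z_α + z_β) · √((σ₁²+σ₂²)/n)
  = (1.645 + 1.036) · √(8/713)
  = 2.681 · √0.01122
  = 2.681 · 0.1059
  = 0.2840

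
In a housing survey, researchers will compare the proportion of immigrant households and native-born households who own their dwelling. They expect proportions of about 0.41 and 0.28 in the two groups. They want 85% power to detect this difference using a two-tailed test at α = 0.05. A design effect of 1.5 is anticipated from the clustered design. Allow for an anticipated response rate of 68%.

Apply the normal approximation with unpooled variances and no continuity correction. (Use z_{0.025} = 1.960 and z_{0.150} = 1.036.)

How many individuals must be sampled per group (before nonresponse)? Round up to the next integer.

n = (z_{α/2} + z_β)² · [p₁(1−p₁) + p₂(1−p₂)] / (p₁ − p₂)²
  = (1.960 + 1.036)² · (0.41·0.59 + 0.28·0.72) / (0.13)²
  = (2.996)² · (0.2419 + 0.2016) / 0.0169
  = 8.9760 · 0.4435 / 0.0169
  = 235.55
Design effect: 1.5 × 235.55 = 353.33.
Adjust for 68% response: 353.33 / 0.68 = 519.60.
Round up → n = 520 per group.

n = 520 per group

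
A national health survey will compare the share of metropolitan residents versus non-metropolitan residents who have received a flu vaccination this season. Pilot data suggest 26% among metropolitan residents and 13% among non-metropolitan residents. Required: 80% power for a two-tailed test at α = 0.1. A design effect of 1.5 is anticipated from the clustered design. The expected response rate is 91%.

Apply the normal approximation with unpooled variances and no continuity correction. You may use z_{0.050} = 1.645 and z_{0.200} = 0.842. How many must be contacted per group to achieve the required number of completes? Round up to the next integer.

n = (z_{α/2} + z_β)² · [p₁(1−p₁) + p₂(1−p₂)] / (p₁ − p₂)²
  = (1.645 + 0.842)² · (0.26·0.74 + 0.13·0.87) / (0.13)²
  = (2.487)² · (0.1924 + 0.1131) / 0.0169
  = 6.1852 · 0.3055 / 0.0169
  = 111.81
Design effect: 1.5 × 111.81 = 167.71.
Adjust for 91% response: 167.71 / 0.91 = 184.30.
Round up → n = 185 per group.

n = 185 per group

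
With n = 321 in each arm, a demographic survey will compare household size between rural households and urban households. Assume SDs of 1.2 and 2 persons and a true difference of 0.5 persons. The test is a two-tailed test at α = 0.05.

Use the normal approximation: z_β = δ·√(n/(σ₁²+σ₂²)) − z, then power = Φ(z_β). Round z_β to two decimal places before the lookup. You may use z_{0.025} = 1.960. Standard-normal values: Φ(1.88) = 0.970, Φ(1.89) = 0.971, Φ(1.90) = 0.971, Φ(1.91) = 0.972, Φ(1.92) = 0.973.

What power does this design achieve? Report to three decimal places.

z_β = δ·√(n/(σ₁²+σ₂²)) − z_{α/2}
    = 0.5 · √(321/5.44) − 1.960
    = 0.5 · 7.68162 − 1.960
    = 3.8408 − 1.960 = 1.8808 → 1.88
Power = Φ(1.88) = 0.970.

Power ≈ 0.970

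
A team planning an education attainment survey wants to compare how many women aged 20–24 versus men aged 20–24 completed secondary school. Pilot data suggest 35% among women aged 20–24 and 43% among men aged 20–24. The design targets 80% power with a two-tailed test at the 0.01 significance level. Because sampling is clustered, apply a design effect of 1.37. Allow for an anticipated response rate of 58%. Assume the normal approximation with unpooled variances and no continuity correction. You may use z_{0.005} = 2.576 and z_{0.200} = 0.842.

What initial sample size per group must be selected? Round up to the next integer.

n = 2038 per group

n = (z_{α/2} + z_β)² · [p₁(1−p₁) + p₂(1−p₂)] / (p₁ − p₂)²
  = (2.576 + 0.842)² · (0.35·0.65 + 0.43·0.57) / (-0.08)²
  = (3.418)² · (0.2275 + 0.2451) / 0.0064
  = 11.6827 · 0.4726 / 0.0064
  = 862.70
Design effect: 1.37 × 862.70 = 1181.89.
Adjust for 58% response: 1181.89 / 0.58 = 2037.75.
Round up → n = 2038 per group.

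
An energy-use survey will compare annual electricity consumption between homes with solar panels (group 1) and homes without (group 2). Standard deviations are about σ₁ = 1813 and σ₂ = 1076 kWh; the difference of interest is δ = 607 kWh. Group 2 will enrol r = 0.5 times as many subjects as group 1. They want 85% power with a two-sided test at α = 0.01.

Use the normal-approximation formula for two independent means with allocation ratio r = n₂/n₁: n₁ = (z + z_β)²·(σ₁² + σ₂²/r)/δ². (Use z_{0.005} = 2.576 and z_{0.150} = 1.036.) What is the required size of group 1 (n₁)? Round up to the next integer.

n₁ = 199

n₁ = (z_{α/2} + z_β)² · (σ₁² + σ₂²/r) / δ²
   = (2.576 + 1.036)² · (1813² + 1076²/0.5) / 607²
   = 13.0465 · (3286969 + 2315552) / 368449
   = 13.0465 · 5602521 / 368449
   = 198.38
Round up → n₁ = 199; n₂ = r·n₁ = 0.5 × 199 = 100.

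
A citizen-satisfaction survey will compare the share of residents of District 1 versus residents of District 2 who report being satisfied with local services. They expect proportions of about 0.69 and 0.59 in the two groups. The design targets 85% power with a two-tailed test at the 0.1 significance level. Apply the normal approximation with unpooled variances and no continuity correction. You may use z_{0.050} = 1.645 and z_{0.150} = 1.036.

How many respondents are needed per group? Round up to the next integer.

n = (z_{α/2} + z_β)² · [p₁(1−p₁) + p₂(1−p₂)] / (p₁ − p₂)²
  = (1.645 + 1.036)² · (0.69·0.31 + 0.59·0.41) / (0.10)²
  = (2.681)² · (0.2139 + 0.2419) / 0.0100
  = 7.1878 · 0.4558 / 0.0100
  = 327.62
Round up → n = 328 per group.

n = 328 per group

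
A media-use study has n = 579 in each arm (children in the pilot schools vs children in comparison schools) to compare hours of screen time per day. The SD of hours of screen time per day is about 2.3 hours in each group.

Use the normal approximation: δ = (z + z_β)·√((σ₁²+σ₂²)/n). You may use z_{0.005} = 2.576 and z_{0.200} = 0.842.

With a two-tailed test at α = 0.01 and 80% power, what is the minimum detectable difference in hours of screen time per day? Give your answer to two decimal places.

δ = (z_{α/2} + z_β) · √((σ₁²+σ₂²)/n)
  = (2.576 + 0.842) · √(10.58/579)
  = 3.418 · √0.01827
  = 3.418 · 0.1352
  = 0.4620

Minimum detectable difference ≈ 0.46 hours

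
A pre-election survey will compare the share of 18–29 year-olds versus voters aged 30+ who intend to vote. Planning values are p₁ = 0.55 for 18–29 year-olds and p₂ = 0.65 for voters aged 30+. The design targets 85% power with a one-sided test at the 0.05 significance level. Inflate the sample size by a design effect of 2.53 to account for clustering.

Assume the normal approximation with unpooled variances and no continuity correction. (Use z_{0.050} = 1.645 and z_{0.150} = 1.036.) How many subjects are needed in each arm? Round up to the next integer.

n = 864 per group

n = (z_α + z_β)² · [p₁(1−p₁) + p₂(1−p₂)] / (p₁ − p₂)²
  = (1.645 + 1.036)² · (0.55·0.45 + 0.65·0.35) / (-0.10)²
  = (2.681)² · (0.2475 + 0.2275) / 0.0100
  = 7.1878 · 0.4750 / 0.0100
  = 341.42
Design effect: 2.53 × 341.42 = 863.79.
Round up → n = 864 per group.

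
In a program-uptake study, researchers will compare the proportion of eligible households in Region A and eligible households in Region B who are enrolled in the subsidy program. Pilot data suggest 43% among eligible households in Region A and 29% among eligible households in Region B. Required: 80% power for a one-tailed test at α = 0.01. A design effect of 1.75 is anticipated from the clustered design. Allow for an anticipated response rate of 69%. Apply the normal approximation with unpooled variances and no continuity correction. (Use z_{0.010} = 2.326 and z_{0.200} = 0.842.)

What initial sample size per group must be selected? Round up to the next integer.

n = (z_α + z_β)² · [p₁(1−p₁) + p₂(1−p₂)] / (p₁ − p₂)²
  = (2.326 + 0.842)² · (0.43·0.57 + 0.29·0.71) / (0.14)²
  = (3.168)² · (0.2451 + 0.2059) / 0.0196
  = 10.0362 · 0.4510 / 0.0196
  = 230.94
Design effect: 1.75 × 230.94 = 404.14.
Adjust for 69% response: 404.14 / 0.69 = 585.71.
Round up → n = 586 per group.

n = 586 per group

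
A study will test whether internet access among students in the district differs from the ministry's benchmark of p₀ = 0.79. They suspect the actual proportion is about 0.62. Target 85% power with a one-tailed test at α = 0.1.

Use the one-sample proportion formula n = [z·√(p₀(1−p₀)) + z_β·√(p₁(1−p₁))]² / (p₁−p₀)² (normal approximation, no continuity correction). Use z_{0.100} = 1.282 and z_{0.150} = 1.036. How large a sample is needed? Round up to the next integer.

n = [z_α·√(p₀q₀) + z_β·√(p₁q₁)]² / (p₁ − p₀)²
  = [1.282·√(0.79·0.21) + 1.036·√(0.62·0.38)]² / (-0.17)²
  = [1.282·0.4073 + 1.036·0.4854]² / 0.0289
  = [1.0250]² / 0.0289
  = 36.36
Round up → n = 37.

n = 37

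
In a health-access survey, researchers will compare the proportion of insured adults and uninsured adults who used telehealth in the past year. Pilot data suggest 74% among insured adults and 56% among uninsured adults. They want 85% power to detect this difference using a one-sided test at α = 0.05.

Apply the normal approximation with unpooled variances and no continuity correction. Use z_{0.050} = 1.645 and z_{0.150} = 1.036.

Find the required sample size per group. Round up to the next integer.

n = 98 per group

n = (z_α + z_β)² · [p₁(1−p₁) + p₂(1−p₂)] / (p₁ − p₂)²
  = (1.645 + 1.036)² · (0.74·0.26 + 0.56·0.44) / (0.18)²
  = (2.681)² · (0.1924 + 0.2464) / 0.0324
  = 7.1878 · 0.4388 / 0.0324
  = 97.35
Round up → n = 98 per group.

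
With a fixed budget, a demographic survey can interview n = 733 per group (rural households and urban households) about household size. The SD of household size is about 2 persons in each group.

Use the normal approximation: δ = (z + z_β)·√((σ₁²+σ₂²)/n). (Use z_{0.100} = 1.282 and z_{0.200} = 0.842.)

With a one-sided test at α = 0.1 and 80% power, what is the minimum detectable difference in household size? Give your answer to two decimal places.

δ = (z_α + z_β) · √((σ₁²+σ₂²)/n)
  = (1.282 + 0.842) · √(8/733)
  = 2.124 · √0.01091
  = 2.124 · 0.1045
  = 0.2219

Minimum detectable difference ≈ 0.22 persons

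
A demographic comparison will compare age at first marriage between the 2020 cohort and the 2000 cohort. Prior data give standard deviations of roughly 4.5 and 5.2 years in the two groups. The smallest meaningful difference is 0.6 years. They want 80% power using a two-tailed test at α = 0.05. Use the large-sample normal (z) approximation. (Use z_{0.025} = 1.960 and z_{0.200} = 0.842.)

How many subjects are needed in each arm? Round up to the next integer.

n = (z_{α/2} + z_β)² · (σ₁² + σ₂²) / δ²
  = (1.960 + 0.842)² · (4.5² + 5.2² = 47.29) / 0.6²
  = 7.8512 · 47.29 / 0.36
  = 1031.34
Round up → n = 1032 per group.

n = 1032 per group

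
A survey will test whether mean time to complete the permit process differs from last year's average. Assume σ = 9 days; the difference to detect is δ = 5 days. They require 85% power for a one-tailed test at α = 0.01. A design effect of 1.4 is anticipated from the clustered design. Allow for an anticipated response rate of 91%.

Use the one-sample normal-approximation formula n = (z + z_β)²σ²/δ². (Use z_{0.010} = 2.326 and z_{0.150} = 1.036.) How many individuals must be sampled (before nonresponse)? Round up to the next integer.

n = 57

n = (z_α + z_β)² · σ² / δ²
  = (2.326 + 1.036)² · 9² / 5²
  = 11.3030 · 81 / 25
  = 36.62
Design effect: 1.4 × 36.62 = 51.27.
Adjust for 91% response: 51.27 / 0.91 = 56.34.
Round up → n = 57.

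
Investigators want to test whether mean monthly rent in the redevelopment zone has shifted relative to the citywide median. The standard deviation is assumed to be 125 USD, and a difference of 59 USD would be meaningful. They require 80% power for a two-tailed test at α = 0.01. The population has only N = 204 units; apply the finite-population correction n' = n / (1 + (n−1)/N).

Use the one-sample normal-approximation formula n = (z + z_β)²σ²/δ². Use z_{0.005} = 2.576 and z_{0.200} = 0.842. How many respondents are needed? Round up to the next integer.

n = (z_{α/2} + z_β)² · σ² / δ²
  = (2.576 + 0.842)² · 125² / 59²
  = 11.6827 · 15625 / 3481
  = 52.44
Finite-population correction (N = 204): 52.44 / (1 + (52.44 − 1)/204) = 41.88.
Round up → n = 42.

n = 42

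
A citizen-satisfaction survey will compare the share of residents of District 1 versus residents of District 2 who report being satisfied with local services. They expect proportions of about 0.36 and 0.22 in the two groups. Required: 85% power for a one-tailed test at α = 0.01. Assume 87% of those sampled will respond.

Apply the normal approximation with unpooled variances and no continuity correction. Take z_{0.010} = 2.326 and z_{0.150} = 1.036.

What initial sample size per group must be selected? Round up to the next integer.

n = 267 per group

n = (z_α + z_β)² · [p₁(1−p₁) + p₂(1−p₂)] / (p₁ − p₂)²
  = (2.326 + 1.036)² · (0.36·0.64 + 0.22·0.78) / (0.14)²
  = (3.362)² · (0.2304 + 0.1716) / 0.0196
  = 11.3030 · 0.4020 / 0.0196
  = 231.83
Adjust for 87% response: 231.83 / 0.87 = 266.47.
Round up → n = 267 per group.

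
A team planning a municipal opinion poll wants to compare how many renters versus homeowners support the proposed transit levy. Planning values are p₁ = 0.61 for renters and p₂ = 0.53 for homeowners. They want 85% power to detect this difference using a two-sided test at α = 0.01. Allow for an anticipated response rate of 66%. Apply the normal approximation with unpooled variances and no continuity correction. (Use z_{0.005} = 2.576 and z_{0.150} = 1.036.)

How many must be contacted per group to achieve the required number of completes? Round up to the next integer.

n = 1505 per group

n = (z_{α/2} + z_β)² · [p₁(1−p₁) + p₂(1−p₂)] / (p₁ − p₂)²
  = (2.576 + 1.036)² · (0.61·0.39 + 0.53·0.47) / (0.08)²
  = (3.612)² · (0.2379 + 0.2491) / 0.0064
  = 13.0465 · 0.4870 / 0.0064
  = 992.76
Adjust for 66% response: 992.76 / 0.66 = 1504.18.
Round up → n = 1505 per group.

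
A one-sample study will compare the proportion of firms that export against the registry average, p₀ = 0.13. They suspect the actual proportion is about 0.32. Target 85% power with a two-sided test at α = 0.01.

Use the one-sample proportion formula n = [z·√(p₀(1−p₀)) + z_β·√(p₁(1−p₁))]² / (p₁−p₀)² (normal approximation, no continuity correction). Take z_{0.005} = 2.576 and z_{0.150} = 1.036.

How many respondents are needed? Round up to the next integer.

n = [z_{α/2}·√(p₀q₀) + z_β·√(p₁q₁)]² / (p₁ − p₀)²
  = [2.576·√(0.13·0.87) + 1.036·√(0.32·0.68)]² / (0.19)²
  = [2.576·0.3363 + 1.036·0.4665]² / 0.0361
  = [1.3496]² / 0.0361
  = 50.45
Round up → n = 51.

n = 51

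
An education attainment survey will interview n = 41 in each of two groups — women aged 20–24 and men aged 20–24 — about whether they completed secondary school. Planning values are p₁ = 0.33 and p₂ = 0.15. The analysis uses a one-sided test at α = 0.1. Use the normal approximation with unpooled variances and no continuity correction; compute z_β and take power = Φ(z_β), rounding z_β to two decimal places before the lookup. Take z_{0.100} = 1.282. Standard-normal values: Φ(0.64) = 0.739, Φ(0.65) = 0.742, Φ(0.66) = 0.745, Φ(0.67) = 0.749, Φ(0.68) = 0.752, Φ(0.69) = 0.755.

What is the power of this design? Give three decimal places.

Power ≈ 0.749

z_β = |p₁−p₂|·√(n/[p₁q₁+p₂q₂]) − z_α
    = 0.18 · √(41/0.3486) − 1.282
    = 0.18 · 10.8450 − 1.282
    = 1.9521 − 1.282 = 0.6701 → 0.67
Power = Φ(0.67) = 0.749.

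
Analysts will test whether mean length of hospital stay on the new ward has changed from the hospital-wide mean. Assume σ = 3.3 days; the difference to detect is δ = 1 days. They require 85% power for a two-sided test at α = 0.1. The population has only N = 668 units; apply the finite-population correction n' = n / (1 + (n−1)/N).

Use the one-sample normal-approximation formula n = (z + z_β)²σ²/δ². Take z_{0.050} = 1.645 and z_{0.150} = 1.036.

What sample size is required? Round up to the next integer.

n = 71

n = (z_{α/2} + z_β)² · σ² / δ²
  = (1.645 + 1.036)² · 3.3² / 1²
  = 7.1878 · 10.89 / 1
  = 78.27
Finite-population correction (N = 668): 78.27 / (1 + (78.27 − 1)/668) = 70.16.
Round up → n = 71.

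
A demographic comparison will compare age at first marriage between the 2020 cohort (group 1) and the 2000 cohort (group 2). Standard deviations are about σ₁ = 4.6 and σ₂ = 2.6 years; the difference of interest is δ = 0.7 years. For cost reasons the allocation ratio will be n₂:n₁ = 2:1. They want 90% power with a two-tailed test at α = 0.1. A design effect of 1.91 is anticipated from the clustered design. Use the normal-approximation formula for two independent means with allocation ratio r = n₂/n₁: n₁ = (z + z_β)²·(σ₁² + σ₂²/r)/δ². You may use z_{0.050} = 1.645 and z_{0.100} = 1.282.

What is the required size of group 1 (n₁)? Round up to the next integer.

n₁ = (z_{α/2} + z_β)² · (σ₁² + σ₂²/r) / δ²
   = (1.645 + 1.282)² · (4.6² + 2.6²/2) / 0.7²
   = 8.5673 · (21.16 + 3.38) / 0.49
   = 8.5673 · 24.54 / 0.49
   = 429.07
Design effect: 1.91 × 429.07 = 819.52.
Round up → n₁ = 820; n₂ = r·n₁ = 2 × 820 = 1640.

n₁ = 820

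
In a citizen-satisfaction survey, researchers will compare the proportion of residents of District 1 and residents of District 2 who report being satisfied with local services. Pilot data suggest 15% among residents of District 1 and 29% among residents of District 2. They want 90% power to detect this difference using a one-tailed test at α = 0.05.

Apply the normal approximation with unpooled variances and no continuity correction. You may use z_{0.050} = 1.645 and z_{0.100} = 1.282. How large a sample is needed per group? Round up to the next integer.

n = (z_α + z_β)² · [p₁(1−p₁) + p₂(1−p₂)] / (p₁ − p₂)²
  = (1.645 + 1.282)² · (0.15·0.85 + 0.29·0.71) / (-0.14)²
  = (2.927)² · (0.1275 + 0.2059) / 0.0196
  = 8.5673 · 0.3334 / 0.0196
  = 145.73
Round up → n = 146 per group.

n = 146 per group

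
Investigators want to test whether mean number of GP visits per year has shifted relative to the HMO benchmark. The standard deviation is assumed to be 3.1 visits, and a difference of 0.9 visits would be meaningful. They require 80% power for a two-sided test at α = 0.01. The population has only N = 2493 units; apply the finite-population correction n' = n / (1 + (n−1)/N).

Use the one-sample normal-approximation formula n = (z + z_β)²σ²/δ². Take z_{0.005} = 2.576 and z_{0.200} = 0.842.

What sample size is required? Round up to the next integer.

n = 132

n = (z_{α/2} + z_β)² · σ² / δ²
  = (2.576 + 0.842)² · 3.1² / 0.9²
  = 11.6827 · 9.61 / 0.81
  = 138.61
Finite-population correction (N = 2493): 138.61 / (1 + (138.61 − 1)/2493) = 131.36.
Round up → n = 132.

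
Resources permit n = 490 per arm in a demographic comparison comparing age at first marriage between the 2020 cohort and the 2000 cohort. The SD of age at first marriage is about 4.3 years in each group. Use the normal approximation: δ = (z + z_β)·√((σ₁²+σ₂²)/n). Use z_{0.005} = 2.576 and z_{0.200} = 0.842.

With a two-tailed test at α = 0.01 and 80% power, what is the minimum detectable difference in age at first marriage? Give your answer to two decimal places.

Minimum detectable difference ≈ 0.94 years

δ = (z_{α/2} + z_β) · √((σ₁²+σ₂²)/n)
  = (2.576 + 0.842) · √(36.98/490)
  = 3.418 · √0.07547
  = 3.418 · 0.2747
  = 0.9390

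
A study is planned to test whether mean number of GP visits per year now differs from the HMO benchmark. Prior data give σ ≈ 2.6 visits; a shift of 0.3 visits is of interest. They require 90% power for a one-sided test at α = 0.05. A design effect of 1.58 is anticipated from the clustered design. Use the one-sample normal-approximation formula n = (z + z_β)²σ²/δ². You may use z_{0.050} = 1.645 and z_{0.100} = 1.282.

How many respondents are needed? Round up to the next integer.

n = (z_α + z_β)² · σ² / δ²
  = (1.645 + 1.282)² · 2.6² / 0.3²
  = 8.5673 · 6.76 / 0.09
  = 643.50
Design effect: 1.58 × 643.50 = 1016.73.
Round up → n = 1017.

n = 1017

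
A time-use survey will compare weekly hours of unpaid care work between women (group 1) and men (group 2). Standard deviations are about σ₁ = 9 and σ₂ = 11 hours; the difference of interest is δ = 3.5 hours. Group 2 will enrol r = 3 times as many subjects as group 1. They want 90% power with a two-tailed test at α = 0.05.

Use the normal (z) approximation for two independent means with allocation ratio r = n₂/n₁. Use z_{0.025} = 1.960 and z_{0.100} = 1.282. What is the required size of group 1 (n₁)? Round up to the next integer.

n₁ = 105

n₁ = (z_{α/2} + z_β)² · (σ₁² + σ₂²/r) / δ²
   = (1.960 + 1.282)² · (9² + 11²/3) / 3.5²
   = 10.5106 · (81 + 40.3333) / 12.25
   = 10.5106 · 121.3333 / 12.25
   = 104.10
Round up → n₁ = 105; n₂ = r·n₁ = 3 × 105 = 315.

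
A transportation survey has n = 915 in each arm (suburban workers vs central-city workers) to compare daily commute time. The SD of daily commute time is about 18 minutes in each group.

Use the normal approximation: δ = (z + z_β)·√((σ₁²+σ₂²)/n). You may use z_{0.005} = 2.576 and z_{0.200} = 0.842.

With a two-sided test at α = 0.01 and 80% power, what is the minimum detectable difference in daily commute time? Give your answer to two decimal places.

Minimum detectable difference ≈ 2.88 minutes

δ = (z_{α/2} + z_β) · √((σ₁²+σ₂²)/n)
  = (2.576 + 0.842) · √(648/915)
  = 3.418 · √0.7082
  = 3.418 · 0.8415
  = 2.8764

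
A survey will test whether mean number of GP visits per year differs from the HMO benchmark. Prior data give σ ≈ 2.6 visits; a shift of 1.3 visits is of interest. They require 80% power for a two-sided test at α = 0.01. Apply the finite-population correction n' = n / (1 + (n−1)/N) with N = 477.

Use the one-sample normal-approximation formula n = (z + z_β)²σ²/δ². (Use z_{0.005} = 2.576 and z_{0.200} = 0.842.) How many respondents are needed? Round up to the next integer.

n = 43

n = (z_{α/2} + z_β)² · σ² / δ²
  = (2.576 + 0.842)² · 2.6² / 1.3²
  = 11.6827 · 6.76 / 1.69
  = 46.73
Finite-population correction (N = 477): 46.73 / (1 + (46.73 − 1)/477) = 42.64.
Round up → n = 43.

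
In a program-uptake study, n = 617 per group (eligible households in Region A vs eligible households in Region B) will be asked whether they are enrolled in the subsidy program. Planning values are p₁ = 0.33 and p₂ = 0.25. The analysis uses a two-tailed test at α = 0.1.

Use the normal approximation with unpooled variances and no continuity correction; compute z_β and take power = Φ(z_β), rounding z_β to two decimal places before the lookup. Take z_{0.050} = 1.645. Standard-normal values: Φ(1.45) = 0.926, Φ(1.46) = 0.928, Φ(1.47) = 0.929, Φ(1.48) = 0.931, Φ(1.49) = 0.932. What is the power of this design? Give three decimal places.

Power ≈ 0.928

z_β = |p₁−p₂|·√(n/[p₁q₁+p₂q₂]) − z_{α/2}
    = 0.08 · √(617/0.4086) − 1.645
    = 0.08 · 38.8592 − 1.645
    = 3.1087 − 1.645 = 1.4637 → 1.46
Power = Φ(1.46) = 0.928.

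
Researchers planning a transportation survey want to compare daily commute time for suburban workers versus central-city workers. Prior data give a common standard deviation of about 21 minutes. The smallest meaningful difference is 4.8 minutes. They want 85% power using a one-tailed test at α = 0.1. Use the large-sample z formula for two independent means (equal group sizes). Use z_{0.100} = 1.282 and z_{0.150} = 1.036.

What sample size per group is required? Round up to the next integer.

n = (z_α + z_β)² · (σ₁² + σ₂²) / δ²
  = (1.282 + 1.036)² · (2·21² = 882) / 4.8²
  = 5.3731 · 882 / 23.04
  = 205.69
Round up → n = 206 per group.

n = 206 per group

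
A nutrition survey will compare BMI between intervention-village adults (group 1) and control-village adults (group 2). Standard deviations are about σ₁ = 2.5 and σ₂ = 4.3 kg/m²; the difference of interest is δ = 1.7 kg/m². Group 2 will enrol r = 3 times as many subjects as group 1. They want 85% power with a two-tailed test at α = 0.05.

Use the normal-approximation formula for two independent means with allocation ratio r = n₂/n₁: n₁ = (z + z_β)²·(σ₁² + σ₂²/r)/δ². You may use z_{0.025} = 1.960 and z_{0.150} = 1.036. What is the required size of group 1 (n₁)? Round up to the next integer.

n₁ = (z_{α/2} + z_β)² · (σ₁² + σ₂²/r) / δ²
   = (1.960 + 1.036)² · (2.5² + 4.3²/3) / 1.7²
   = 8.9760 · (6.25 + 6.1633) / 2.89
   = 8.9760 · 12.4133 / 2.89
   = 38.55
Round up → n₁ = 39; n₂ = r·n₁ = 3 × 39 = 117.

n₁ = 39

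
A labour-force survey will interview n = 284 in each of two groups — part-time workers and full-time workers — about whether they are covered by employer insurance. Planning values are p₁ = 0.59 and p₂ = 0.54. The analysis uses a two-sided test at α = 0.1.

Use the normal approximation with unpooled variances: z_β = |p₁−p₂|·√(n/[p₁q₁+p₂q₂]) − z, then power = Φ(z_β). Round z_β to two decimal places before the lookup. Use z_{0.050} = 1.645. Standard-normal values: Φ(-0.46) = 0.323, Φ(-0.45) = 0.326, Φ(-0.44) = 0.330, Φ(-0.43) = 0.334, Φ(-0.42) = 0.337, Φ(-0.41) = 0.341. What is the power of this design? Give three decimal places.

Power ≈ 0.330

z_β = |p₁−p₂|·√(n/[p₁q₁+p₂q₂]) − z_{α/2}
    = 0.05 · √(284/0.4903) − 1.645
    = 0.05 · 24.0673 − 1.645
    = 1.2034 − 1.645 = -0.4416 → -0.44
Power = Φ(-0.44) = 0.330.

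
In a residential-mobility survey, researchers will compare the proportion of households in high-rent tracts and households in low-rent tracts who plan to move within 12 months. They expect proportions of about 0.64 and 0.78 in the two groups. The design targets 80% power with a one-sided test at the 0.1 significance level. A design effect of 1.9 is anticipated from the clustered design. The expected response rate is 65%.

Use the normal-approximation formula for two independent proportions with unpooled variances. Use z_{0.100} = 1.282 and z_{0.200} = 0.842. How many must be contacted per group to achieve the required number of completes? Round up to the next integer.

n = (z_α + z_β)² · [p₁(1−p₁) + p₂(1−p₂)] / (p₁ − p₂)²
  = (1.282 + 0.842)² · (0.64·0.36 + 0.78·0.22) / (-0.14)²
  = (2.124)² · (0.2304 + 0.1716) / 0.0196
  = 4.5114 · 0.4020 / 0.0196
  = 92.53
Design effect: 1.9 × 92.53 = 175.81.
Adjust for 65% response: 175.81 / 0.65 = 270.47.
Round up → n = 271 per group.

n = 271 per group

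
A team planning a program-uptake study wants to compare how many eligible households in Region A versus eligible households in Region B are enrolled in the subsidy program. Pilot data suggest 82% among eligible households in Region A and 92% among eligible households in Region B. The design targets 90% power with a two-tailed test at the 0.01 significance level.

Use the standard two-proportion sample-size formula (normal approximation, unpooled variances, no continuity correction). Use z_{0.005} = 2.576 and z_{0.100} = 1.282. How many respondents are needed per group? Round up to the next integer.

n = 330 per group

n = (z_{α/2} + z_β)² · [p₁(1−p₁) + p₂(1−p₂)] / (p₁ − p₂)²
  = (2.576 + 1.282)² · (0.82·0.18 + 0.92·0.08) / (-0.10)²
  = (3.858)² · (0.1476 + 0.0736) / 0.0100
  = 14.8842 · 0.2212 / 0.0100
  = 329.24
Round up → n = 330 per group.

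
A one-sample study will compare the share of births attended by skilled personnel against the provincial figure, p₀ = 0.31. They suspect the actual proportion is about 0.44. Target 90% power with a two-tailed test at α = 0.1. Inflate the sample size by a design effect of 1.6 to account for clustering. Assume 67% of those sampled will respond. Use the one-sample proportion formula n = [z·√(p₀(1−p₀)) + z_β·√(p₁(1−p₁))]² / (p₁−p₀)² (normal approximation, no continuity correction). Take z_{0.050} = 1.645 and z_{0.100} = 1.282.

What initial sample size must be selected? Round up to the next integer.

n = [z_{α/2}·√(p₀q₀) + z_β·√(p₁q₁)]² / (p₁ − p₀)²
  = [1.645·√(0.31·0.69) + 1.282·√(0.44·0.56)]² / (0.13)²
  = [1.645·0.4625 + 1.282·0.4964]² / 0.0169
  = [1.3972]² / 0.0169
  = 115.51
Design effect: 1.6 × 115.51 = 184.81.
Adjust for 67% response: 184.81 / 0.67 = 275.84.
Round up → n = 276.

n = 276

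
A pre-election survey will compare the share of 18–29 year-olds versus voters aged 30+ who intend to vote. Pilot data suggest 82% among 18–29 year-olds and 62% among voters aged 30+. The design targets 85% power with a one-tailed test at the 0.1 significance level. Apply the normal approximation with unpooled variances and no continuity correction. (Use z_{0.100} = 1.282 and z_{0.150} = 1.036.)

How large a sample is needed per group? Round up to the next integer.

n = 52 per group

n = (z_α + z_β)² · [p₁(1−p₁) + p₂(1−p₂)] / (p₁ − p₂)²
  = (1.282 + 1.036)² · (0.82·0.18 + 0.62·0.38) / (0.20)²
  = (2.318)² · (0.1476 + 0.2356) / 0.0400
  = 5.3731 · 0.3832 / 0.0400
  = 51.47
Round up → n = 52 per group.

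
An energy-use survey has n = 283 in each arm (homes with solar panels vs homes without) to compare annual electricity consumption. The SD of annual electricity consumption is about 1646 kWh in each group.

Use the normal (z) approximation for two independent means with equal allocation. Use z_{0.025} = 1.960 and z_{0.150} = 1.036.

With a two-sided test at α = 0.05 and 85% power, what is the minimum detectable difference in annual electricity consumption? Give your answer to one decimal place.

δ = (z_{α/2} + z_β) · √((σ₁²+σ₂²)/n)
  = (1.960 + 1.036) · √(5418632/283)
  = 2.996 · √19147.1
  = 2.996 · 138.3731
  = 414.5658

Minimum detectable difference ≈ 414.6 kWh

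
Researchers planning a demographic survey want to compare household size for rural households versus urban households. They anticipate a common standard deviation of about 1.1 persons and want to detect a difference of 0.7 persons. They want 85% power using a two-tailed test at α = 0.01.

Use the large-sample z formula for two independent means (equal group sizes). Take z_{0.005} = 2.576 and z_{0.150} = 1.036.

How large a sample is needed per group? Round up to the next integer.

n = (z_{α/2} + z_β)² · (σ₁² + σ₂²) / δ²
  = (2.576 + 1.036)² · (2·1.1² = 2.42) / 0.7²
  = 13.0465 · 2.42 / 0.49
  = 64.43
Round up → n = 65 per group.

n = 65 per group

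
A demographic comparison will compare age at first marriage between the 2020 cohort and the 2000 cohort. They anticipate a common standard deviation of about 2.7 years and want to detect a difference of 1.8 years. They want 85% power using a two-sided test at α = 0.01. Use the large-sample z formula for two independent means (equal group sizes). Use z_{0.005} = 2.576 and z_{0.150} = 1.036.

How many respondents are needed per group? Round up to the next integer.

n = (z_{α/2} + z_β)² · (σ₁² + σ₂²) / δ²
  = (2.576 + 1.036)² · (2·2.7² = 14.58) / 1.8²
  = 13.0465 · 14.58 / 3.24
  = 58.71
Round up → n = 59 per group.

n = 59 per group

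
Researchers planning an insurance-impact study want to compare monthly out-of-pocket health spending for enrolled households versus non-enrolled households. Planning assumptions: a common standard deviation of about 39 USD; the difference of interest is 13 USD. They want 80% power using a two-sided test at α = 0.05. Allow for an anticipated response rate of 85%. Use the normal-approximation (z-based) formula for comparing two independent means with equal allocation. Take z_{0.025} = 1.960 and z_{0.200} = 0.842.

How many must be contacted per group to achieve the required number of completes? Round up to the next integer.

n = 167 per group

n = (z_{α/2} + z_β)² · (σ₁² + σ₂²) / δ²
  = (1.960 + 0.842)² · (2·39² = 3042) / 13²
  = 7.8512 · 3042 / 169
  = 141.32
Adjust for 85% response: 141.32 / 0.85 = 166.26.
Round up → n = 167 per group.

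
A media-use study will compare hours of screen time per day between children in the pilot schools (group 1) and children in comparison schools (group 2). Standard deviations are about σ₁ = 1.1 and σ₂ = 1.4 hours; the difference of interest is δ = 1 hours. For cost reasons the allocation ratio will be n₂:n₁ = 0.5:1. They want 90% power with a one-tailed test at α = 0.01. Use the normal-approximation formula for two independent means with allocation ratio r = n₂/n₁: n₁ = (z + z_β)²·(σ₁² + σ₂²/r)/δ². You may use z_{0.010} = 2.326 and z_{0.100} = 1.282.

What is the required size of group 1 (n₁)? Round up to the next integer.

n₁ = 67

n₁ = (z_α + z_β)² · (σ₁² + σ₂²/r) / δ²
   = (2.326 + 1.282)² · (1.1² + 1.4²/0.5) / 1²
   = 13.0177 · (1.21 + 3.92) / 1
   = 13.0177 · 5.13 / 1
   = 66.78
Round up → n₁ = 67; n₂ = r·n₁ = 0.5 × 67 = 34.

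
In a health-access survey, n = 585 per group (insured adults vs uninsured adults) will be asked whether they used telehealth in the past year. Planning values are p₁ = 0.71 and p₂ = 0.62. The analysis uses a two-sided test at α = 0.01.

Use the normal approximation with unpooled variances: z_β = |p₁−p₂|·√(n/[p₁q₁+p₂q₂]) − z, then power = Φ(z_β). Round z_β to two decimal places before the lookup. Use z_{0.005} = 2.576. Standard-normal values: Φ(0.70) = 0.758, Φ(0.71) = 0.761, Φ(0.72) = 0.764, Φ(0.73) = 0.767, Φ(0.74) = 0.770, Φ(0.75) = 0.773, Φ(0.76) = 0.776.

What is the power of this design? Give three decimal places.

Power ≈ 0.758

z_β = |p₁−p₂|·√(n/[p₁q₁+p₂q₂]) − z_{α/2}
    = 0.09 · √(585/0.4415) − 2.576
    = 0.09 · 36.4009 − 2.576
    = 3.2761 − 2.576 = 0.7001 → 0.70
Power = Φ(0.70) = 0.758.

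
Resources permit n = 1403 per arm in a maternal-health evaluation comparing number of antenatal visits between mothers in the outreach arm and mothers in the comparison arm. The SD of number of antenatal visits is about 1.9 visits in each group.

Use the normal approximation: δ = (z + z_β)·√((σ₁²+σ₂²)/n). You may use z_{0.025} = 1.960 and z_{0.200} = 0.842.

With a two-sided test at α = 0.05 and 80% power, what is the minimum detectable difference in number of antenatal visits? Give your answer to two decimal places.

δ = (z_{α/2} + z_β) · √((σ₁²+σ₂²)/n)
  = (1.960 + 0.842) · √(7.22/1403)
  = 2.802 · √0.00515
  = 2.802 · 0.0717
  = 0.2010

Minimum detectable difference ≈ 0.20 visits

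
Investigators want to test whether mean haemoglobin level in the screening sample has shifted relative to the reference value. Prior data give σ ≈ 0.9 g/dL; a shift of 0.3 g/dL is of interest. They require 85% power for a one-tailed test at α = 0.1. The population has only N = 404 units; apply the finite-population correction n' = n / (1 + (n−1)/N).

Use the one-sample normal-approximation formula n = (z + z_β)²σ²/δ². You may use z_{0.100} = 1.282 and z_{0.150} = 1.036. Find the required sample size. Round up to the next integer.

n = (z_α + z_β)² · σ² / δ²
  = (1.282 + 1.036)² · 0.9² / 0.3²
  = 5.3731 · 0.81 / 0.09
  = 48.36
Finite-population correction (N = 404): 48.36 / (1 + (48.36 − 1)/404) = 43.28.
Round up → n = 44.

n = 44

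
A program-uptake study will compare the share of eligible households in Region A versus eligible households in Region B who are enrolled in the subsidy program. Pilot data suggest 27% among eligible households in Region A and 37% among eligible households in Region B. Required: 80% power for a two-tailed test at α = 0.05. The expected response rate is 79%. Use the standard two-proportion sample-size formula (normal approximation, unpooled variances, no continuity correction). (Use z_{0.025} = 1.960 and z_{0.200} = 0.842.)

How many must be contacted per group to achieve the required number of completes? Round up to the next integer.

n = (z_{α/2} + z_β)² · [p₁(1−p₁) + p₂(1−p₂)] / (p₁ − p₂)²
  = (1.960 + 0.842)² · (0.27·0.73 + 0.37·0.63) / (-0.10)²
  = (2.802)² · (0.1971 + 0.2331) / 0.0100
  = 7.8512 · 0.4302 / 0.0100
  = 337.76
Adjust for 79% response: 337.76 / 0.79 = 427.54.
Round up → n = 428 per group.

n = 428 per group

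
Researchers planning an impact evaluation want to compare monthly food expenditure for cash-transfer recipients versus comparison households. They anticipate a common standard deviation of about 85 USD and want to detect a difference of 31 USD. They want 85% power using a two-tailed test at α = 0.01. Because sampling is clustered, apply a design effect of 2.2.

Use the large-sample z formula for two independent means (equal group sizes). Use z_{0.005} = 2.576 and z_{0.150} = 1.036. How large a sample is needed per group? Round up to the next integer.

n = 432 per group

n = (z_{α/2} + z_β)² · (σ₁² + σ₂²) / δ²
  = (2.576 + 1.036)² · (2·85² = 14450) / 31²
  = 13.0465 · 14450 / 961
  = 196.17
Design effect: 2.2 × 196.17 = 431.58.
Round up → n = 432 per group.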